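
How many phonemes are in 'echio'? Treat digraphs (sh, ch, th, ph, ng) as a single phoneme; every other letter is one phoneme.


Parsing 'echio' greedily, digraphs first:
  'e' -> vowel phoneme (phonemes so far: 1)
  'ch' -> digraph (1 consonant phoneme) (phonemes so far: 2)
  'i' -> vowel phoneme (phonemes so far: 3)
  'o' -> vowel phoneme (phonemes so far: 4)
Total phonemes: 4

4


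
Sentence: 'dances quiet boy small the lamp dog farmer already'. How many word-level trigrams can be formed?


Word trigrams from [9] words:
  Trigram 1: (dances quiet boy)
  Trigram 2: (quiet boy small)
  Trigram 3: (boy small the)
  Trigram 4: (small the lamp)
  Trigram 5: (the lamp dog)
  Trigram 6: (lamp dog farmer)
  Trigram 7: (dog farmer already)
Total word trigrams: 9 - 2 = 7

7


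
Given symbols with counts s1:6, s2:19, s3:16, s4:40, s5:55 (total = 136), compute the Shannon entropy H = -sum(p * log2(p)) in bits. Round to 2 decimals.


Computing entropy H = -sum(p_i * log2(p_i)):
  s1: p = 6/136 = 0.0441, -p*log2(p) = 0.1986
  s2: p = 19/136 = 0.1397, -p*log2(p) = 0.3967
  s3: p = 16/136 = 0.1176, -p*log2(p) = 0.3632
  s4: p = 40/136 = 0.2941, -p*log2(p) = 0.5193
  s5: p = 55/136 = 0.4044, -p*log2(p) = 0.5282
H = sum of terms = 2.0060
Rounded to 2 decimals: 2.01

2.01


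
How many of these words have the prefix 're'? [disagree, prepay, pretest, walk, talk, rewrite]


Checking each word for prefix 're':
  'disagree' -> no (count: 0)
  'prepay' -> no (count: 0)
  'pretest' -> no (count: 0)
  'walk' -> no (count: 0)
  'talk' -> no (count: 0)
  'rewrite' -> YES, starts with 're' (count: 1)
Total with prefix 're': 1

1


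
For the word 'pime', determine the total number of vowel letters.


Scanning each character of 'pime':
  Position 1: 'p' -> consonant (running count: 0)
  Position 2: 'i' -> vowel (running count: 1)
  Position 3: 'm' -> consonant (running count: 1)
  Position 4: 'e' -> vowel (running count: 2)
Total vowels: 2

2


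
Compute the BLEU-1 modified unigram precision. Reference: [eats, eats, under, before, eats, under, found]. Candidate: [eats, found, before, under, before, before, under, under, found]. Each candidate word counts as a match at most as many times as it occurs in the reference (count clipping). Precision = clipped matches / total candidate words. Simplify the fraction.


Reference word counts: {'before': 1, 'eats': 3, 'found': 1, 'under': 2}
Checking each candidate word (with clipping):
  'eats' -> in reference (ref count 3, used 1/3) -> match (matches: 1)
  'found' -> in reference (ref count 1, used 1/1) -> match (matches: 2)
  'before' -> in reference (ref count 1, used 1/1) -> match (matches: 3)
  'under' -> in reference (ref count 2, used 1/2) -> match (matches: 4)
  'before' -> ref count 1 already used up (1/1) -> clipped, no match (matches: 4)
  'before' -> ref count 1 already used up (1/1) -> clipped, no match (matches: 4)
  'under' -> in reference (ref count 2, used 2/2) -> match (matches: 5)
  'under' -> ref count 2 already used up (2/2) -> clipped, no match (matches: 5)
  'found' -> ref count 1 already used up (1/1) -> clipped, no match (matches: 5)
Clipped matches: 5, Candidate length: 9
Precision = 5/9

5/9


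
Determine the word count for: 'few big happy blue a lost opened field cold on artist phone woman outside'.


Counting words by splitting on spaces:
  Word 1: 'few'
  Word 2: 'big'
  Word 3: 'happy'
  Word 4: 'blue'
  Word 5: 'a'
  Word 6: 'lost'
  Word 7: 'opened'
  Word 8: 'field'
  Word 9: 'cold'
  Word 10: 'on'
  Word 11: 'artist'
  Word 12: 'phone'
  Word 13: 'woman'
  Word 14: 'outside'
Total words: 14

14


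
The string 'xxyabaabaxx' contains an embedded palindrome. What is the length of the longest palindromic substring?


Scanning 'xxyabaabaxx' for palindromic substrings.
Substring at positions 3-8: 'abaaba'.
Check: reverse('abaaba') = 'abaaba' -> palindrome confirmed.
Neighbouring characters ('y' / 'x') break symmetry, so it cannot extend further.
No longer palindromic substring exists; longest length = 6

6


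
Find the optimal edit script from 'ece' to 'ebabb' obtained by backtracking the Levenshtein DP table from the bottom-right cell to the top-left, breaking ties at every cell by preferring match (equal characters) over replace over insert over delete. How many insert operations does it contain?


Edit distance = 4. Backtracking from cell (3, 5) with preference match > replace > insert > delete,
then listing the resulting alignment 'ece' -> 'ebabb' left to right:
  Step 1: keep 'e'
  Step 2: insert 'b' [insertion #1]
  Step 3: insert 'a' [insertion #2]
  Step 4: replace c->b
  Step 5: replace e->b
Total insertions: 2

2


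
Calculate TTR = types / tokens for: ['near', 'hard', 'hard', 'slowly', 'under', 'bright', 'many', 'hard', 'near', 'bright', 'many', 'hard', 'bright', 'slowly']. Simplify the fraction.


Tokens: 14
Unique types: ('bright', 'hard', 'many', 'near', 'slowly', 'under') = 6
TTR = 6/14
Simplify: divide both by 2 -> 3/7
TTR = 3/7

3/7


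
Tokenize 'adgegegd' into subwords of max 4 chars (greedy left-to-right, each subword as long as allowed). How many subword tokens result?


'adgegegd' has 8 characters.
Chunking with max size 4:
  Chunk 1: 'adge' (positions 0-3)
  Chunk 2: 'gegd' (positions 4-7)
Total chunks: ceil(8 / 4) = 2

2


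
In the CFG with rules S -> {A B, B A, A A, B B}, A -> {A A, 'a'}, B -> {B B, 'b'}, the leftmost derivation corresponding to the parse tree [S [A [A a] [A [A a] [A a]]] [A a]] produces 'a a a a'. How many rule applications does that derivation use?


Every bracketed nonterminal node [X ...] in the tree is produced by exactly one rule application.
Reading the tree off as a leftmost derivation:
  Step 1: S  =>  A A   (applied S -> A A)
  Step 2: A A  =>  A A A   (applied A -> A A)
  Step 3: A A A  =>  a A A   (applied A -> a)
  Step 4: a A A  =>  a A A A   (applied A -> A A)
  Step 5: a A A A  =>  a a A A   (applied A -> a)
  Step 6: a a A A  =>  a a a A   (applied A -> a)
  Step 7: a a a A  =>  a a a a   (applied A -> a)
Final yield: a a a a
Total rewrite steps: 7

7


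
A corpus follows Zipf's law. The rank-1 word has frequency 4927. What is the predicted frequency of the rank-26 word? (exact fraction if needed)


Zipf's law: freq(rank) = f1 / rank
f1 = 4927, rank = 26
freq = 4927 / 26
GCD(4927, 26) = 13
Simplified: 379/2

379/2


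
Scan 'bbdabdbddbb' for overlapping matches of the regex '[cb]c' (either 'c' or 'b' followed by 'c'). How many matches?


Pattern: [cb]c means either 'c' or 'b' followed by 'c'.
Scanning 'bbdabdbddbb' position-by-position:
  Pos 0: window 'bb' -> no
  Pos 1: window 'bd' -> no
  Pos 2: window 'da' -> no
  Pos 3: window 'ab' -> no
  Pos 4: window 'bd' -> no
  Pos 5: window 'db' -> no
  Pos 6: window 'bd' -> no
  Pos 7: window 'dd' -> no
  Pos 8: window 'db' -> no
  Pos 9: window 'bb' -> no
  Pos 10: window 'b' -> no
Total matches: 0

0


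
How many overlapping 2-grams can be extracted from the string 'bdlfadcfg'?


String 'bdlfadcfg' has length L = 9.
Number of overlapping n-grams = L - n + 1
Substituting: 9 - 2 + 1 = 8

8


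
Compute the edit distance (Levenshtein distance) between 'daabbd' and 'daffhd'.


Building DP table for s1='daabbd' (len 6) and s2='daffhd' (len 6):
       d  a  f  f  h  d
    0  1  2  3  4  5  6
  d 1  0  1  2  3  4  5
  a 2  1  0  1  2  3  4
  a 3  2  1  1  2  3  4
  b 4  3  2  2  2  3  4
  b 5  4  3  3  3  3  4
  d 6  5  4  4  4  4  3
Edit distance = dp[6][6] = 3

3


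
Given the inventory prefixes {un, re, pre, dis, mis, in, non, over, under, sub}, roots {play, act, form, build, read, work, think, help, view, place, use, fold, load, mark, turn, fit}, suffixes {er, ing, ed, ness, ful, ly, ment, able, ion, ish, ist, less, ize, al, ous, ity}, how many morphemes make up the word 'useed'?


Segmenting 'useed' against the inventory:
  'use' -> root (morpheme 1)
  'ed' -> suffix (morpheme 2)
Total morphemes: 2

2


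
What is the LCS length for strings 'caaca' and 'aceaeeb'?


DP table for LCS of 'caaca' and 'aceaeeb':
       a  c  e  a  e  e  b
    0  0  0  0  0  0  0  0
  c 0  0  1  1  1  1  1  1
  a 0  1  1  1  2  2  2  2
  a 0  1  1  1  2  2  2  2
  c 0  1  2  2  2  2  2  2
  a 0  1  2  2  3  3  3  3
LCS: 'aca'
LCS length = 3

3


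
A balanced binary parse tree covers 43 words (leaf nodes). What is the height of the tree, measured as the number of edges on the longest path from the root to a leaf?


In a balanced binary tree with n leaves the deepest leaf is ceil(log2(n)) edges below the root.
log2(43) = 5.4263
ceil(5.4263) = 6
height (edges) = 6

6


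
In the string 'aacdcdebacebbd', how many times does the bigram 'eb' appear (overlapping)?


Scanning 'aacdcdebacebbd' for bigram 'eb':
  Position 0: 'aa' -> no
  Position 1: 'ac' -> no
  Position 2: 'cd' -> no
  Position 3: 'dc' -> no
  Position 4: 'cd' -> no
  Position 5: 'de' -> no
  Position 6: 'eb' -> MATCH
  Position 7: 'ba' -> no
  Position 8: 'ac' -> no
  Position 9: 'ce' -> no
  Position 10: 'eb' -> MATCH
  Position 11: 'bb' -> no
  Position 12: 'bd' -> no
Total matches: 2

2


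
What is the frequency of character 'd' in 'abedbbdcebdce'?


Scanning 'abedbbdcebdce' for 'd':
  Position 3: 'd' -> MATCH (count: 1)
  Position 6: 'd' -> MATCH (count: 2)
  Position 10: 'd' -> MATCH (count: 3)
Total occurrences of 'd': 3

3


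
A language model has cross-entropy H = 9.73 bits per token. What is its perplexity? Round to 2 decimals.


Perplexity formula: PP = 2^H
H = 9.73
PP = 2^9.73
Decompose: 2^9.73 = 2^9 * 2^0.73
2^9 = 512, 2^0.73 ~ 1.6586391
PP ~ 512 * 1.6586391 = 849.2232192
Rounded to 2 decimals: 849.22

849.22


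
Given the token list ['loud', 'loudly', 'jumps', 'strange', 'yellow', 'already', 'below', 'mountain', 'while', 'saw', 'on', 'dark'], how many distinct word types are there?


Listing all tokens and tracking unique types:
  Token 1: 'loud' -> NEW (unique so far: 1)
  Token 2: 'loudly' -> NEW (unique so far: 2)
  Token 3: 'jumps' -> NEW (unique so far: 3)
  Token 4: 'strange' -> NEW (unique so far: 4)
  Token 5: 'yellow' -> NEW (unique so far: 5)
  Token 6: 'already' -> NEW (unique so far: 6)
  Token 7: 'below' -> NEW (unique so far: 7)
  Token 8: 'mountain' -> NEW (unique so far: 8)
  Token 9: 'while' -> NEW (unique so far: 9)
  Token 10: 'saw' -> NEW (unique so far: 10)
  Token 11: 'on' -> NEW (unique so far: 11)
  Token 12: 'dark' -> NEW (unique so far: 12)
Unique types: ('already', 'below', 'dark', 'jumps', 'loud', 'loudly', 'mountain', 'on', 'saw', 'strange', 'while', 'yellow')
Vocabulary size: 12

12


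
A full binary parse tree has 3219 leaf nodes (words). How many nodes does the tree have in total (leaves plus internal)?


Leaf nodes (terminals): 3219
Internal nodes = n - 1 = 3219 - 1 = 3218
Total = leaves + internal = 3219 + 3218 = 6437

6437


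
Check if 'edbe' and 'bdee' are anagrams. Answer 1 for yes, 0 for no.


Sort characters of 'edbe': 'bdee'
Sort characters of 'bdee': 'bdee'
Sorted forms match -> they ARE anagrams
Result: 1

1


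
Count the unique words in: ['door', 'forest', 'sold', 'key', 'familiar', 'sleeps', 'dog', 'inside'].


Listing all tokens and tracking unique types:
  Token 1: 'door' -> NEW (unique so far: 1)
  Token 2: 'forest' -> NEW (unique so far: 2)
  Token 3: 'sold' -> NEW (unique so far: 3)
  Token 4: 'key' -> NEW (unique so far: 4)
  Token 5: 'familiar' -> NEW (unique so far: 5)
  Token 6: 'sleeps' -> NEW (unique so far: 6)
  Token 7: 'dog' -> NEW (unique so far: 7)
  Token 8: 'inside' -> NEW (unique so far: 8)
Unique types: ('dog', 'door', 'familiar', 'forest', 'inside', 'key', 'sleeps', 'sold')
Vocabulary size: 8

8


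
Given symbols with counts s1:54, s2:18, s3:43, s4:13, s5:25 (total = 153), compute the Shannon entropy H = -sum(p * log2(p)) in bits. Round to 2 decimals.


Computing entropy H = -sum(p_i * log2(p_i)):
  s1: p = 54/153 = 0.3529, -p*log2(p) = 0.5303
  s2: p = 18/153 = 0.1176, -p*log2(p) = 0.3632
  s3: p = 43/153 = 0.2810, -p*log2(p) = 0.5146
  s4: p = 13/153 = 0.0850, -p*log2(p) = 0.3022
  s5: p = 25/153 = 0.1634, -p*log2(p) = 0.4270
H = sum of terms = 2.1373
Rounded to 2 decimals: 2.14

2.14


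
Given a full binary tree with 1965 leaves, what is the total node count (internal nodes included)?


Leaf nodes (terminals): 1965
Internal nodes = n - 1 = 1965 - 1 = 1964
Total = leaves + internal = 1965 + 1964 = 3929

3929


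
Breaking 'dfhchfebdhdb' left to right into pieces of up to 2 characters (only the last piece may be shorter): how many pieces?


'dfhchfebdhdb' has 12 characters.
Chunking with max size 2:
  Chunk 1: 'df' (positions 0-1)
  Chunk 2: 'hc' (positions 2-3)
  Chunk 3: 'hf' (positions 4-5)
  Chunk 4: 'eb' (positions 6-7)
  Chunk 5: 'dh' (positions 8-9)
  Chunk 6: 'db' (positions 10-11)
Total chunks: ceil(12 / 2) = 6

6


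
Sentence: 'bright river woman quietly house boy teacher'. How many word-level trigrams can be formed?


Word trigrams from [7] words:
  Trigram 1: (bright river woman)
  Trigram 2: (river woman quietly)
  Trigram 3: (woman quietly house)
  Trigram 4: (quietly house boy)
  Trigram 5: (house boy teacher)
Total word trigrams: 7 - 2 = 5

5


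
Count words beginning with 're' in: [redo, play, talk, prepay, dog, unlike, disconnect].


Checking each word for prefix 're':
  'redo' -> YES, starts with 're' (count: 1)
  'play' -> no (count: 1)
  'talk' -> no (count: 1)
  'prepay' -> no (count: 1)
  'dog' -> no (count: 1)
  'unlike' -> no (count: 1)
  'disconnect' -> no (count: 1)
Total with prefix 're': 1

1


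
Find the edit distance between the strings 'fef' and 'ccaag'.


Building DP table for s1='fef' (len 3) and s2='ccaag' (len 5):
       c  c  a  a  g
    0  1  2  3  4  5
  f 1  1  2  3  4  5
  e 2  2  2  3  4  5
  f 3  3  3  3  4  5
Edit distance = dp[3][5] = 5

5


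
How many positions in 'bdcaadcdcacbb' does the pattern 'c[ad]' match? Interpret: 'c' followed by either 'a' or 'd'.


Pattern: c[ad] means 'c' followed by either 'a' or 'd'.
Scanning 'bdcaadcdcacbb' position-by-position:
  Pos 0: window 'bd' -> no
  Pos 1: window 'dc' -> no
  Pos 2: window 'ca' -> MATCH
  Pos 3: window 'aa' -> no
  Pos 4: window 'ad' -> no
  Pos 5: window 'dc' -> no
  Pos 6: window 'cd' -> MATCH
  Pos 7: window 'dc' -> no
  Pos 8: window 'ca' -> MATCH
  Pos 9: window 'ac' -> no
  Pos 10: window 'cb' -> no
  Pos 11: window 'bb' -> no
  Pos 12: window 'b' -> no
Total matches: 3

3


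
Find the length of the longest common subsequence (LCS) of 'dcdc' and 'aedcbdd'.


DP table for LCS of 'dcdc' and 'aedcbdd':
       a  e  d  c  b  d  d
    0  0  0  0  0  0  0  0
  d 0  0  0  1  1  1  1  1
  c 0  0  0  1  2  2  2  2
  d 0  0  0  1  2  2  3  3
  c 0  0  0  1  2  2  3  3
LCS: 'dcd'
LCS length = 3

3


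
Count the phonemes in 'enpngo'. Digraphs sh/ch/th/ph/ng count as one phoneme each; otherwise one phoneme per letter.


Parsing 'enpngo' greedily, digraphs first:
  'e' -> vowel phoneme (phonemes so far: 1)
  'n' -> consonant phoneme (phonemes so far: 2)
  'p' -> consonant phoneme (phonemes so far: 3)
  'ng' -> digraph (1 consonant phoneme) (phonemes so far: 4)
  'o' -> vowel phoneme (phonemes so far: 5)
Total phonemes: 5

5


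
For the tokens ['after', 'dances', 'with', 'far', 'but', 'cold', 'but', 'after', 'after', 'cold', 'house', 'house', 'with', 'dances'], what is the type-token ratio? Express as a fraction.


Tokens: 14
Unique types: ('after', 'but', 'cold', 'dances', 'far', 'house', 'with') = 7
TTR = 7/14
Simplify: divide both by 7 -> 1/2
TTR = 1/2

1/2


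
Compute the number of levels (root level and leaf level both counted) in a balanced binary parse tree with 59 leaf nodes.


In a balanced binary tree with n leaves the deepest leaf is ceil(log2(n)) edges below the root,
so counting node levels inclusive of root and leaves gives ceil(log2(n)) + 1 levels.
log2(59) = 5.8826
ceil(5.8826) = 6
levels = 6 + 1 = 7

7


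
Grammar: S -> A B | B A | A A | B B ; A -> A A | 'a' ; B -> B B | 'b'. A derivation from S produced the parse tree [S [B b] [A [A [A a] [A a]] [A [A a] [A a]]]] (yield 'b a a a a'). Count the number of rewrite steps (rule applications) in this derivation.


Every bracketed nonterminal node [X ...] in the tree is produced by exactly one rule application.
Reading the tree off as a leftmost derivation:
  Step 1: S  =>  B A   (applied S -> B A)
  Step 2: B A  =>  b A   (applied B -> b)
  Step 3: b A  =>  b A A   (applied A -> A A)
  Step 4: b A A  =>  b A A A   (applied A -> A A)
  Step 5: b A A A  =>  b a A A   (applied A -> a)
  Step 6: b a A A  =>  b a a A   (applied A -> a)
  Step 7: b a a A  =>  b a a A A   (applied A -> A A)
  Step 8: b a a A A  =>  b a a a A   (applied A -> a)
  Step 9: b a a a A  =>  b a a a a   (applied A -> a)
Final yield: b a a a a
Total rewrite steps: 9

9


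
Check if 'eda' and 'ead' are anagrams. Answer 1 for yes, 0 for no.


Sort characters of 'eda': 'ade'
Sort characters of 'ead': 'ade'
Sorted forms match -> they ARE anagrams
Result: 1

1


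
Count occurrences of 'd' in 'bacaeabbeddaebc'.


Scanning 'bacaeabbeddaebc' for 'd':
  Position 9: 'd' -> MATCH (count: 1)
  Position 10: 'd' -> MATCH (count: 2)
Total occurrences of 'd': 2

2


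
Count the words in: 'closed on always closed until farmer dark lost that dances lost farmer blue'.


Counting words by splitting on spaces:
  Word 1: 'closed'
  Word 2: 'on'
  Word 3: 'always'
  Word 4: 'closed'
  Word 5: 'until'
  Word 6: 'farmer'
  Word 7: 'dark'
  Word 8: 'lost'
  Word 9: 'that'
  Word 10: 'dances'
  Word 11: 'lost'
  Word 12: 'farmer'
  Word 13: 'blue'
Total words: 13

13


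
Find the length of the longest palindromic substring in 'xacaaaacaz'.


Scanning 'xacaaaacaz' for palindromic substrings.
Substring at positions 1-8: 'acaaaaca'.
Check: reverse('acaaaaca') = 'acaaaaca' -> palindrome confirmed.
Neighbouring characters ('x' / 'z') break symmetry, so it cannot extend further.
No longer palindromic substring exists; longest length = 8

8


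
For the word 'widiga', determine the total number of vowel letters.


Scanning each character of 'widiga':
  Position 1: 'w' -> consonant (running count: 0)
  Position 2: 'i' -> vowel (running count: 1)
  Position 3: 'd' -> consonant (running count: 1)
  Position 4: 'i' -> vowel (running count: 2)
  Position 5: 'g' -> consonant (running count: 2)
  Position 6: 'a' -> vowel (running count: 3)
Total vowels: 3

3


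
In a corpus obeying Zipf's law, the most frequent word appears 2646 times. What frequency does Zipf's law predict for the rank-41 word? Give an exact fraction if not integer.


Zipf's law: freq(rank) = f1 / rank
f1 = 2646, rank = 41
freq = 2646 / 41
GCD(2646, 41) = 1
Simplified: 2646/41

2646/41


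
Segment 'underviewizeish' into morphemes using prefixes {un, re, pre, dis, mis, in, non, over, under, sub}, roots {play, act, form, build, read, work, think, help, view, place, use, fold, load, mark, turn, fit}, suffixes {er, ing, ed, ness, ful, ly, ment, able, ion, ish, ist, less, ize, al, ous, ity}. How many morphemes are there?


Segmenting 'underviewizeish' against the inventory:
  'under' -> prefix (morpheme 1)
  'view' -> root (morpheme 2)
  'ize' -> suffix (morpheme 3)
  'ish' -> suffix (morpheme 4)
Total morphemes: 4

4


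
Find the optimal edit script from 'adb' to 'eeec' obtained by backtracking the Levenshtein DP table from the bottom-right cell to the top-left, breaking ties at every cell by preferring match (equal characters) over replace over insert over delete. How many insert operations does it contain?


Edit distance = 4. Backtracking from cell (3, 4) with preference match > replace > insert > delete,
then listing the resulting alignment 'adb' -> 'eeec' left to right:
  Step 1: insert 'e' [insertion #1]
  Step 2: replace a->e
  Step 3: replace d->e
  Step 4: replace b->c
Total insertions: 1

1


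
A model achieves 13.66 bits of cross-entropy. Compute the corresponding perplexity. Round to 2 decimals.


Perplexity formula: PP = 2^H
H = 13.66
PP = 2^13.66
Decompose: 2^13.66 = 2^13 * 2^0.66
2^13 = 8192, 2^0.66 ~ 1.5800826
PP ~ 8192 * 1.5800826 = 12944.0366592
Rounded to 2 decimals: 12944.04

12944.04


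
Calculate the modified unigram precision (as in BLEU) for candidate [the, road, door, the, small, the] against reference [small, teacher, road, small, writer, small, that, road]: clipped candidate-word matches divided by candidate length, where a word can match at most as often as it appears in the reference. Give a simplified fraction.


Reference word counts: {'road': 2, 'small': 3, 'teacher': 1, 'that': 1, 'writer': 1}
Checking each candidate word (with clipping):
  'the' -> not in reference -> no match (matches: 0)
  'road' -> in reference (ref count 2, used 1/2) -> match (matches: 1)
  'door' -> not in reference -> no match (matches: 1)
  'the' -> not in reference -> no match (matches: 1)
  'small' -> in reference (ref count 3, used 1/3) -> match (matches: 2)
  'the' -> not in reference -> no match (matches: 2)
Clipped matches: 2, Candidate length: 6
Precision = 2/6 = 1/3

1/3


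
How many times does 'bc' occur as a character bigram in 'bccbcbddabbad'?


Scanning 'bccbcbddabbad' for bigram 'bc':
  Position 0: 'bc' -> MATCH
  Position 1: 'cc' -> no
  Position 2: 'cb' -> no
  Position 3: 'bc' -> MATCH
  Position 4: 'cb' -> no
  Position 5: 'bd' -> no
  Position 6: 'dd' -> no
  Position 7: 'da' -> no
  Position 8: 'ab' -> no
  Position 9: 'bb' -> no
  Position 10: 'ba' -> no
  Position 11: 'ad' -> no
Total matches: 2

2


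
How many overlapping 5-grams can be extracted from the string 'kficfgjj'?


String 'kficfgjj' has length L = 8.
Number of overlapping n-grams = L - n + 1
Substituting: 8 - 5 + 1 = 4

4


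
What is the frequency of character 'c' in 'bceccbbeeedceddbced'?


Scanning 'bceccbbeeedceddbced' for 'c':
  Position 1: 'c' -> MATCH (count: 1)
  Position 3: 'c' -> MATCH (count: 2)
  Position 4: 'c' -> MATCH (count: 3)
  Position 11: 'c' -> MATCH (count: 4)
  Position 16: 'c' -> MATCH (count: 5)
Total occurrences of 'c': 5

5


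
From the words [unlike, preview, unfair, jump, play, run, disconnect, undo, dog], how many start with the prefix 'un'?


Checking each word for prefix 'un':
  'unlike' -> YES, starts with 'un' (count: 1)
  'preview' -> no (count: 1)
  'unfair' -> YES, starts with 'un' (count: 2)
  'jump' -> no (count: 2)
  'play' -> no (count: 2)
  'run' -> no (count: 2)
  'disconnect' -> no (count: 2)
  'undo' -> YES, starts with 'un' (count: 3)
  'dog' -> no (count: 3)
Total with prefix 'un': 3

3


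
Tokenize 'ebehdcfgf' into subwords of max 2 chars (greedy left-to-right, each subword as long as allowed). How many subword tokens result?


'ebehdcfgf' has 9 characters.
Chunking with max size 2:
  Chunk 1: 'eb' (positions 0-1)
  Chunk 2: 'eh' (positions 2-3)
  Chunk 3: 'dc' (positions 4-5)
  Chunk 4: 'fg' (positions 6-7)
  Chunk 5: 'f' (positions 8-8)
Total chunks: ceil(9 / 2) = 5

5


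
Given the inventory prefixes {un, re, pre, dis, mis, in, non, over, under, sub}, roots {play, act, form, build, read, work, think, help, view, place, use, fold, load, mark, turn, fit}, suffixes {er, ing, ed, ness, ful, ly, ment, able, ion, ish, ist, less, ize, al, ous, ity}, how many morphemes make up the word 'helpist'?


Segmenting 'helpist' against the inventory:
  'help' -> root (morpheme 1)
  'ist' -> suffix (morpheme 2)
Total morphemes: 2

2


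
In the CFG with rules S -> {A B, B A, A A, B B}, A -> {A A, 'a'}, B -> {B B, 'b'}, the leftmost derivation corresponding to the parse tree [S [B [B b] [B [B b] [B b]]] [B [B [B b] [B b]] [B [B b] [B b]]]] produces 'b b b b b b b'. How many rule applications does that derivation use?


Every bracketed nonterminal node [X ...] in the tree is produced by exactly one rule application.
Reading the tree off as a leftmost derivation:
  Step 1: S  =>  B B   (applied S -> B B)
  Step 2: B B  =>  B B B   (applied B -> B B)
  Step 3: B B B  =>  b B B   (applied B -> b)
  Step 4: b B B  =>  b B B B   (applied B -> B B)
  Step 5: b B B B  =>  b b B B   (applied B -> b)
  Step 6: b b B B  =>  b b b B   (applied B -> b)
  Step 7: b b b B  =>  b b b B B   (applied B -> B B)
  Step 8: b b b B B  =>  b b b B B B   (applied B -> B B)
  Step 9: b b b B B B  =>  b b b b B B   (applied B -> b)
  Step 10: b b b b B B  =>  b b b b b B   (applied B -> b)
  Step 11: b b b b b B  =>  b b b b b B B   (applied B -> B B)
  Step 12: b b b b b B B  =>  b b b b b b B   (applied B -> b)
  Step 13: b b b b b b B  =>  b b b b b b b   (applied B -> b)
Final yield: b b b b b b b
Total rewrite steps: 13

13


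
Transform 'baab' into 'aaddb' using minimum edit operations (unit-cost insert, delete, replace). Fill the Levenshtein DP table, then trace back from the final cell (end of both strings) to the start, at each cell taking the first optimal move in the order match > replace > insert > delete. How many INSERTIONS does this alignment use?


Edit distance = 3. Backtracking from cell (4, 5) with preference match > replace > insert > delete,
then listing the resulting alignment 'baab' -> 'aaddb' left to right:
  Step 1: replace b->a
  Step 2: keep 'a'
  Step 3: insert 'd' [insertion #1]
  Step 4: replace a->d
  Step 5: keep 'b'
Total insertions: 1

1


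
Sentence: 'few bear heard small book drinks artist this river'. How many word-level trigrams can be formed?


Word trigrams from [9] words:
  Trigram 1: (few bear heard)
  Trigram 2: (bear heard small)
  Trigram 3: (heard small book)
  Trigram 4: (small book drinks)
  Trigram 5: (book drinks artist)
  Trigram 6: (drinks artist this)
  Trigram 7: (artist this river)
Total word trigrams: 9 - 2 = 7

7


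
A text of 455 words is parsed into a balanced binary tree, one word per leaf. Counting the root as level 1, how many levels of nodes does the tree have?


In a balanced binary tree with n leaves the deepest leaf is ceil(log2(n)) edges below the root,
so counting node levels inclusive of root and leaves gives ceil(log2(n)) + 1 levels.
log2(455) = 8.8297
ceil(8.8297) = 9
levels = 9 + 1 = 10

10


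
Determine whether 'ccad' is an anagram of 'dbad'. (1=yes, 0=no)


Sort characters of 'ccad': 'accd'
Sort characters of 'dbad': 'abdd'
Sorted forms differ -> they are NOT anagrams
Result: 0

0


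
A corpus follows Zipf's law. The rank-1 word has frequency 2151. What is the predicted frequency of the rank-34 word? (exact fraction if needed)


Zipf's law: freq(rank) = f1 / rank
f1 = 2151, rank = 34
freq = 2151 / 34
GCD(2151, 34) = 1
Simplified: 2151/34

2151/34


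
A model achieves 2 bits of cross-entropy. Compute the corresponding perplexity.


Perplexity formula: PP = 2^H
H = 2
PP = 2^2
Steps: 2^1 = 2, 2^2 = 4
PP = 4

4


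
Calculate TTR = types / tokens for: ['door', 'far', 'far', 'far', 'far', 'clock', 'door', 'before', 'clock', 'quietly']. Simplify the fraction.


Tokens: 10
Unique types: ('before', 'clock', 'door', 'far', 'quietly') = 5
TTR = 5/10
Simplify: divide both by 5 -> 1/2
TTR = 1/2

1/2


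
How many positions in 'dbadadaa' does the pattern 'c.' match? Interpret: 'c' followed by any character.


Pattern: c. means 'c' followed by any character.
Scanning 'dbadadaa' position-by-position:
  Pos 0: window 'db' -> no
  Pos 1: window 'ba' -> no
  Pos 2: window 'ad' -> no
  Pos 3: window 'da' -> no
  Pos 4: window 'ad' -> no
  Pos 5: window 'da' -> no
  Pos 6: window 'aa' -> no
  Pos 7: window 'a' -> no
Total matches: 0

0


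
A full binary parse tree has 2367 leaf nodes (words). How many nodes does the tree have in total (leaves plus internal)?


Leaf nodes (terminals): 2367
Internal nodes = n - 1 = 2367 - 1 = 2366
Total = leaves + internal = 2367 + 2366 = 4733

4733


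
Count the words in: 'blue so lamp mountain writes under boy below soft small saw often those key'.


Counting words by splitting on spaces:
  Word 1: 'blue'
  Word 2: 'so'
  Word 3: 'lamp'
  Word 4: 'mountain'
  Word 5: 'writes'
  Word 6: 'under'
  Word 7: 'boy'
  Word 8: 'below'
  Word 9: 'soft'
  Word 10: 'small'
  Word 11: 'saw'
  Word 12: 'often'
  Word 13: 'those'
  Word 14: 'key'
Total words: 14

14


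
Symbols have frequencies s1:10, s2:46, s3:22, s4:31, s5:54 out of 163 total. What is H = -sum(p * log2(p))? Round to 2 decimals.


Computing entropy H = -sum(p_i * log2(p_i)):
  s1: p = 10/163 = 0.0613, -p*log2(p) = 0.2470
  s2: p = 46/163 = 0.2822, -p*log2(p) = 0.5151
  s3: p = 22/163 = 0.1350, -p*log2(p) = 0.3900
  s4: p = 31/163 = 0.1902, -p*log2(p) = 0.4554
  s5: p = 54/163 = 0.3313, -p*log2(p) = 0.5280
H = sum of terms = 2.1355
Rounded to 2 decimals: 2.14

2.14


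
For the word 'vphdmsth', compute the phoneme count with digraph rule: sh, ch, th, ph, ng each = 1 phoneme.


Parsing 'vphdmsth' greedily, digraphs first:
  'v' -> consonant phoneme (phonemes so far: 1)
  'ph' -> digraph (1 consonant phoneme) (phonemes so far: 2)
  'd' -> consonant phoneme (phonemes so far: 3)
  'm' -> consonant phoneme (phonemes so far: 4)
  's' -> consonant phoneme (phonemes so far: 5)
  'th' -> digraph (1 consonant phoneme) (phonemes so far: 6)
Total phonemes: 6

6


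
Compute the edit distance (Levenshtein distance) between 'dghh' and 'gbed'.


Building DP table for s1='dghh' (len 4) and s2='gbed' (len 4):
       g  b  e  d
    0  1  2  3  4
  d 1  1  2  3  3
  g 2  1  2  3  4
  h 3  2  2  3  4
  h 4  3  3  3  4
Edit distance = dp[4][4] = 4

4


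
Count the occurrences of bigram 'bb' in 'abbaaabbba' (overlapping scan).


Scanning 'abbaaabbba' for bigram 'bb':
  Position 0: 'ab' -> no
  Position 1: 'bb' -> MATCH
  Position 2: 'ba' -> no
  Position 3: 'aa' -> no
  Position 4: 'aa' -> no
  Position 5: 'ab' -> no
  Position 6: 'bb' -> MATCH
  Position 7: 'bb' -> MATCH
  Position 8: 'ba' -> no
Total matches: 3

3


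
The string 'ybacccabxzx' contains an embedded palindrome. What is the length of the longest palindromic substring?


Scanning 'ybacccabxzx' for palindromic substrings.
Substring at positions 1-7: 'bacccab'.
Check: reverse('bacccab') = 'bacccab' -> palindrome confirmed.
Neighbouring characters ('y' / 'x') break symmetry, so it cannot extend further.
No longer palindromic substring exists; longest length = 7

7


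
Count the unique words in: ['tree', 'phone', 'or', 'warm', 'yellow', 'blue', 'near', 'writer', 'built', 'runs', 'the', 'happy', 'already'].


Listing all tokens and tracking unique types:
  Token 1: 'tree' -> NEW (unique so far: 1)
  Token 2: 'phone' -> NEW (unique so far: 2)
  Token 3: 'or' -> NEW (unique so far: 3)
  Token 4: 'warm' -> NEW (unique so far: 4)
  Token 5: 'yellow' -> NEW (unique so far: 5)
  Token 6: 'blue' -> NEW (unique so far: 6)
  Token 7: 'near' -> NEW (unique so far: 7)
  Token 8: 'writer' -> NEW (unique so far: 8)
  Token 9: 'built' -> NEW (unique so far: 9)
  Token 10: 'runs' -> NEW (unique so far: 10)
  Token 11: 'the' -> NEW (unique so far: 11)
  Token 12: 'happy' -> NEW (unique so far: 12)
  Token 13: 'already' -> NEW (unique so far: 13)
Unique types: ('already', 'blue', 'built', 'happy', 'near', 'or', 'phone', 'runs', 'the', 'tree', 'warm', 'writer', 'yellow')
Vocabulary size: 13

13


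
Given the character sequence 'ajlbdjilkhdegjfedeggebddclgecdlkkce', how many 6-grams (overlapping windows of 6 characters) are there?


String 'ajlbdjilkhdegjfedeggebddclgecdlkkce' has length L = 35.
Number of overlapping n-grams = L - n + 1
Substituting: 35 - 6 + 1 = 30

30


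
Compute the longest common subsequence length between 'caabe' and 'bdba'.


DP table for LCS of 'caabe' and 'bdba':
       b  d  b  a
    0  0  0  0  0
  c 0  0  0  0  0
  a 0  0  0  0  1
  a 0  0  0  0  1
  b 0  1  1  1  1
  e 0  1  1  1  1
LCS: 'a'
LCS length = 1

1


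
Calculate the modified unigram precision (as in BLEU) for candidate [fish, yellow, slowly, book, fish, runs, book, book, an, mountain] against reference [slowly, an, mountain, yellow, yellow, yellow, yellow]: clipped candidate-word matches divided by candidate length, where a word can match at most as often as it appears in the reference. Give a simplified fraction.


Reference word counts: {'an': 1, 'mountain': 1, 'slowly': 1, 'yellow': 4}
Checking each candidate word (with clipping):
  'fish' -> not in reference -> no match (matches: 0)
  'yellow' -> in reference (ref count 4, used 1/4) -> match (matches: 1)
  'slowly' -> in reference (ref count 1, used 1/1) -> match (matches: 2)
  'book' -> not in reference -> no match (matches: 2)
  'fish' -> not in reference -> no match (matches: 2)
  'runs' -> not in reference -> no match (matches: 2)
  'book' -> not in reference -> no match (matches: 2)
  'book' -> not in reference -> no match (matches: 2)
  'an' -> in reference (ref count 1, used 1/1) -> match (matches: 3)
  'mountain' -> in reference (ref count 1, used 1/1) -> match (matches: 4)
Clipped matches: 4, Candidate length: 10
Precision = 4/10 = 2/5

2/5


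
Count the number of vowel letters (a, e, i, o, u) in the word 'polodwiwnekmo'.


Scanning each character of 'polodwiwnekmo':
  Position 1: 'p' -> consonant (running count: 0)
  Position 2: 'o' -> vowel (running count: 1)
  Position 3: 'l' -> consonant (running count: 1)
  Position 4: 'o' -> vowel (running count: 2)
  Position 5: 'd' -> consonant (running count: 2)
  Position 6: 'w' -> consonant (running count: 2)
  Position 7: 'i' -> vowel (running count: 3)
  Position 8: 'w' -> consonant (running count: 3)
  Position 9: 'n' -> consonant (running count: 3)
  Position 10: 'e' -> vowel (running count: 4)
  Position 11: 'k' -> consonant (running count: 4)
  Position 12: 'm' -> consonant (running count: 4)
  Position 13: 'o' -> vowel (running count: 5)
Total vowels: 5

5


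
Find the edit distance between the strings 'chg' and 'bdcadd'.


Building DP table for s1='chg' (len 3) and s2='bdcadd' (len 6):
       b  d  c  a  d  d
    0  1  2  3  4  5  6
  c 1  1  2  2  3  4  5
  h 2  2  2  3  3  4  5
  g 3  3  3  3  4  4  5
Edit distance = dp[3][6] = 5

5


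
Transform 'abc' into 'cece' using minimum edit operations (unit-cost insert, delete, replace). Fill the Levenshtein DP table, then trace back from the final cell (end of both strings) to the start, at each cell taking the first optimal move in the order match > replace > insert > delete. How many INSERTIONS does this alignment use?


Edit distance = 3. Backtracking from cell (3, 4) with preference match > replace > insert > delete,
then listing the resulting alignment 'abc' -> 'cece' left to right:
  Step 1: replace a->c
  Step 2: replace b->e
  Step 3: keep 'c'
  Step 4: insert 'e' [insertion #1]
Total insertions: 1

1


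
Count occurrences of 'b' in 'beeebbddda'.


Scanning 'beeebbddda' for 'b':
  Position 0: 'b' -> MATCH (count: 1)
  Position 4: 'b' -> MATCH (count: 2)
  Position 5: 'b' -> MATCH (count: 3)
Total occurrences of 'b': 3

3


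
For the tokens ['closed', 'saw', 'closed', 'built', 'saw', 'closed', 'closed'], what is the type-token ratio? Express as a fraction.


Tokens: 7
Unique types: ('built', 'closed', 'saw') = 3
TTR = 3/7
Already in lowest terms.

3/7


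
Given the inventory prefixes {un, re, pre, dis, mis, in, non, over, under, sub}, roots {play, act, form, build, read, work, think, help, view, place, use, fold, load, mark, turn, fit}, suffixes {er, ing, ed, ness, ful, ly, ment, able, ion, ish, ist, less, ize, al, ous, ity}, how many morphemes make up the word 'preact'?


Segmenting 'preact' against the inventory:
  'pre' -> prefix (morpheme 1)
  'act' -> root (morpheme 2)
Total morphemes: 2

2


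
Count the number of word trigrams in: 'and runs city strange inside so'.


Word trigrams from [6] words:
  Trigram 1: (and runs city)
  Trigram 2: (runs city strange)
  Trigram 3: (city strange inside)
  Trigram 4: (strange inside so)
Total word trigrams: 6 - 2 = 4

4


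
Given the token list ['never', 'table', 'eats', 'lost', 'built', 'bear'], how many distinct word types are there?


Listing all tokens and tracking unique types:
  Token 1: 'never' -> NEW (unique so far: 1)
  Token 2: 'table' -> NEW (unique so far: 2)
  Token 3: 'eats' -> NEW (unique so far: 3)
  Token 4: 'lost' -> NEW (unique so far: 4)
  Token 5: 'built' -> NEW (unique so far: 5)
  Token 6: 'bear' -> NEW (unique so far: 6)
Unique types: ('bear', 'built', 'eats', 'lost', 'never', 'table')
Vocabulary size: 6

6


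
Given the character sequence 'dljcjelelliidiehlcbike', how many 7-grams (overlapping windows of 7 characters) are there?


String 'dljcjelelliidiehlcbike' has length L = 22.
Number of overlapping n-grams = L - n + 1
Substituting: 22 - 7 + 1 = 16

16


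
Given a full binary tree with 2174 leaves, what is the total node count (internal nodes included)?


Leaf nodes (terminals): 2174
Internal nodes = n - 1 = 2174 - 1 = 2173
Total = leaves + internal = 2174 + 2173 = 4347

4347


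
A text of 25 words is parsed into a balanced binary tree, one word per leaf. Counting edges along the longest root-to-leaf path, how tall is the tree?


In a balanced binary tree with n leaves the deepest leaf is ceil(log2(n)) edges below the root.
log2(25) = 4.6439
ceil(4.6439) = 5
height (edges) = 5

5


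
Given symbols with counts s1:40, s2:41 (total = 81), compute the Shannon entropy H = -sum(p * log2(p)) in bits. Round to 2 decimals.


Computing entropy H = -sum(p_i * log2(p_i)):
  s1: p = 40/81 = 0.4938, -p*log2(p) = 0.5027
  s2: p = 41/81 = 0.5062, -p*log2(p) = 0.4972
H = sum of terms = 0.9999
Rounded to 2 decimals: 1.00

1.00


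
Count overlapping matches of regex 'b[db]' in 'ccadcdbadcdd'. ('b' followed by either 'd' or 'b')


Pattern: b[db] means 'b' followed by either 'd' or 'b'.
Scanning 'ccadcdbadcdd' position-by-position:
  Pos 0: window 'cc' -> no
  Pos 1: window 'ca' -> no
  Pos 2: window 'ad' -> no
  Pos 3: window 'dc' -> no
  Pos 4: window 'cd' -> no
  Pos 5: window 'db' -> no
  Pos 6: window 'ba' -> no
  Pos 7: window 'ad' -> no
  Pos 8: window 'dc' -> no
  Pos 9: window 'cd' -> no
  Pos 10: window 'dd' -> no
  Pos 11: window 'd' -> no
Total matches: 0

0


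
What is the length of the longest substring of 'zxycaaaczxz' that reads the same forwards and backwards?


Scanning 'zxycaaaczxz' for palindromic substrings.
Substring at positions 3-7: 'caaac'.
Check: reverse('caaac') = 'caaac' -> palindrome confirmed.
Neighbouring characters ('y' / 'z') break symmetry, so it cannot extend further.
No longer palindromic substring exists; longest length = 5

5


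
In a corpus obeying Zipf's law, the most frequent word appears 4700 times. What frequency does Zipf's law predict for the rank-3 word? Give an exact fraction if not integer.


Zipf's law: freq(rank) = f1 / rank
f1 = 4700, rank = 3
freq = 4700 / 3
GCD(4700, 3) = 1
Simplified: 4700/3

4700/3


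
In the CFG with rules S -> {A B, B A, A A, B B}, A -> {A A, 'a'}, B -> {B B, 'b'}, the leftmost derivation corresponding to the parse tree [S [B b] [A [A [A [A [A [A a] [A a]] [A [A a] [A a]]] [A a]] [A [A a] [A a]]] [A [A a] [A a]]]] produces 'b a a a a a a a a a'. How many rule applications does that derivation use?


Every bracketed nonterminal node [X ...] in the tree is produced by exactly one rule application.
Reading the tree off as a leftmost derivation:
  Step 1: S  =>  B A   (applied S -> B A)
  Step 2: B A  =>  b A   (applied B -> b)
  Step 3: b A  =>  b A A   (applied A -> A A)
  Step 4: b A A  =>  b A A A   (applied A -> A A)
  Step 5: b A A A  =>  b A A A A   (applied A -> A A)
  Step 6: b A A A A  =>  b A A A A A   (applied A -> A A)
  Step 7: b A A A A A  =>  b A A A A A A   (applied A -> A A)
  Step 8: b A A A A A A  =>  b a A A A A A   (applied A -> a)
  Step 9: b a A A A A A  =>  b a a A A A A   (applied A -> a)
  Step 10: b a a A A A A  =>  b a a A A A A A   (applied A -> A A)
  Step 11: b a a A A A A A  =>  b a a a A A A A   (applied A -> a)
  Step 12: b a a a A A A A  =>  b a a a a A A A   (applied A -> a)
  Step 13: b a a a a A A A  =>  b a a a a a A A   (applied A -> a)
  Step 14: b a a a a a A A  =>  b a a a a a A A A   (applied A -> A A)
  Step 15: b a a a a a A A A  =>  b a a a a a a A A   (applied A -> a)
  Step 16: b a a a a a a A A  =>  b a a a a a a a A   (applied A -> a)
  Step 17: b a a a a a a a A  =>  b a a a a a a a A A   (applied A -> A A)
  Step 18: b a a a a a a a A A  =>  b a a a a a a a a A   (applied A -> a)
  Step 19: b a a a a a a a a A  =>  b a a a a a a a a a   (applied A -> a)
Final yield: b a a a a a a a a a
Total rewrite steps: 19

19
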